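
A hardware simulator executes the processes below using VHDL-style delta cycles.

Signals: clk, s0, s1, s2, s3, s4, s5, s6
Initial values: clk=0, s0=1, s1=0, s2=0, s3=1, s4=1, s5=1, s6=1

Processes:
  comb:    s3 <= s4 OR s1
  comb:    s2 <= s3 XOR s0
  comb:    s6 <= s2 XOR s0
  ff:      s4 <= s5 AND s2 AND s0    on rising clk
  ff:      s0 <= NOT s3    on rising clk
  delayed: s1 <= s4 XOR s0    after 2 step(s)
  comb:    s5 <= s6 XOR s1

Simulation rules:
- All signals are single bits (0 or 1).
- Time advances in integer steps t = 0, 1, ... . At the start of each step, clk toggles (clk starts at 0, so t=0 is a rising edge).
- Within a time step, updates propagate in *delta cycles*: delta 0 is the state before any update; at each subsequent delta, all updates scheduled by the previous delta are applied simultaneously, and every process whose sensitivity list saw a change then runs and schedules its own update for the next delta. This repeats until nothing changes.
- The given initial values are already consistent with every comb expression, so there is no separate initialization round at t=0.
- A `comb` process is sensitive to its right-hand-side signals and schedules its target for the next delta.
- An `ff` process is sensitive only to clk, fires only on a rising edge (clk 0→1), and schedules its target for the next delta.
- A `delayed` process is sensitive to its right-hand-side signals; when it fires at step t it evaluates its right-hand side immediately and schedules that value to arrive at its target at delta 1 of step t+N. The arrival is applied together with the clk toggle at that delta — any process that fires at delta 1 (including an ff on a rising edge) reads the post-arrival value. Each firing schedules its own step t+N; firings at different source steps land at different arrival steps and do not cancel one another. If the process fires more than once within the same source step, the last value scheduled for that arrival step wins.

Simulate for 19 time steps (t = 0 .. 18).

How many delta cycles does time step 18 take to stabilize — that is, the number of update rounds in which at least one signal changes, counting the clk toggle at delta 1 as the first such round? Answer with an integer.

5

[bits: s1,s4,s5,s2,clk,s3,s0,s6]
t=0: Δ0=01100111 Δ1=01101111 Δ2=00101101 Δ3=00111000 Δ4=00001001 Δ5=00101000 Δ6=00001000 | 6Δ
t=1: Δ0=00001000 Δ1=00000000 | 1Δ
t=2: Δ0=00000000 Δ1=00001000 Δ2=00001010 Δ3=00011011 Δ4=00111010 Δ5=00011010 | 5Δ
t=3: Δ0=00011010 Δ1=00010010 | 1Δ
t=4: Δ0=00010010 Δ1=10011010 Δ2=10111110 Δ3=10101110 Δ4=10101111 Δ5=10001111 | 5Δ
t=5: Δ0=10001111 Δ1=10000111 | 1Δ
t=6: Δ0=10000111 Δ1=10001111 Δ2=10001101 Δ3=10011100 Δ4=10111101 Δ5=10011101 | 5Δ
t=7: Δ0=10011101 Δ1=10010101 | 1Δ
t=8: Δ0=10010101 Δ1=00011101 Δ2=00111001 Δ3=00101001 Δ4=00101000 Δ5=00001000 | 5Δ
t=9: Δ0=00001000 Δ1=00000000 | 1Δ
t=10: Δ0=00000000 Δ1=00001000 Δ2=00001010 Δ3=00011011 Δ4=00111010 Δ5=00011010 | 5Δ
t=11: Δ0=00011010 Δ1=00010010 | 1Δ
t=12: Δ0=00010010 Δ1=10011010 Δ2=10111110 Δ3=10101110 Δ4=10101111 Δ5=10001111 | 5Δ
t=13: Δ0=10001111 Δ1=10000111 | 1Δ
t=14: Δ0=10000111 Δ1=10001111 Δ2=10001101 Δ3=10011100 Δ4=10111101 Δ5=10011101 | 5Δ
t=15: Δ0=10011101 Δ1=10010101 | 1Δ
t=16: Δ0=10010101 Δ1=00011101 Δ2=00111001 Δ3=00101001 Δ4=00101000 Δ5=00001000 | 5Δ
t=17: Δ0=00001000 Δ1=00000000 | 1Δ
t=18: Δ0=00000000 Δ1=00001000 Δ2=00001010 Δ3=00011011 Δ4=00111010 Δ5=00011010 | 5Δ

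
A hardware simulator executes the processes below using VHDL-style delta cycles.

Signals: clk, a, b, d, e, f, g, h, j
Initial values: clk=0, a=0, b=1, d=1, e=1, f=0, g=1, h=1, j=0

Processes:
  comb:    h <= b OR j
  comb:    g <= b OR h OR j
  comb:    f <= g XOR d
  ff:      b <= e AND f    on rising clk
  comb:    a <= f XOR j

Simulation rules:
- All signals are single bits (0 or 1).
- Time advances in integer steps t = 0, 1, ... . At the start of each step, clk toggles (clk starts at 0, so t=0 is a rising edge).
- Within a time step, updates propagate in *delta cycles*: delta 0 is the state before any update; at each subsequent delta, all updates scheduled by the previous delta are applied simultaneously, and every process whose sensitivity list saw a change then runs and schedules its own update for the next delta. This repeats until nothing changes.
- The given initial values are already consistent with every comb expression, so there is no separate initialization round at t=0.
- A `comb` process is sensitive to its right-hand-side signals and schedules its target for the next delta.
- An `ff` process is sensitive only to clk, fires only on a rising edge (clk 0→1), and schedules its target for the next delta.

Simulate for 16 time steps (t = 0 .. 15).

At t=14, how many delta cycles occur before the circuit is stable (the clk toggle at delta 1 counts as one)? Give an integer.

5

t=0 Δ0: b=1 a=0 e=1 clk=0 f=0 g=1 h=1 d=1 j=0
  Δ1: clk:0→1
  Δ2: b:1→0
  Δ3: h:1→0
  Δ4: g:1→0
  Δ5: f:0→1
  Δ6: a:0→1
  (6Δ to stable)
t=1 Δ0: b=0 a=1 e=1 clk=1 f=1 g=0 h=0 d=1 j=0
  Δ1: clk:1→0
  (1Δ to stable)
t=2 Δ0: b=0 a=1 e=1 clk=0 f=1 g=0 h=0 d=1 j=0
  Δ1: clk:0→1
  Δ2: b:0→1
  Δ3: g:0→1, h:0→1
  Δ4: f:1→0
  Δ5: a:1→0
  (5Δ to stable)
t=3 Δ0: b=1 a=0 e=1 clk=1 f=0 g=1 h=1 d=1 j=0
  Δ1: clk:1→0
  (1Δ to stable)
t=4 Δ0: b=1 a=0 e=1 clk=0 f=0 g=1 h=1 d=1 j=0
  Δ1: clk:0→1
  Δ2: b:1→0
  Δ3: h:1→0
  Δ4: g:1→0
  Δ5: f:0→1
  Δ6: a:0→1
  (6Δ to stable)
t=5 Δ0: b=0 a=1 e=1 clk=1 f=1 g=0 h=0 d=1 j=0
  Δ1: clk:1→0
  (1Δ to stable)
t=6 Δ0: b=0 a=1 e=1 clk=0 f=1 g=0 h=0 d=1 j=0
  Δ1: clk:0→1
  Δ2: b:0→1
  Δ3: g:0→1, h:0→1
  Δ4: f:1→0
  Δ5: a:1→0
  (5Δ to stable)
t=7 Δ0: b=1 a=0 e=1 clk=1 f=0 g=1 h=1 d=1 j=0
  Δ1: clk:1→0
  (1Δ to stable)
t=8 Δ0: b=1 a=0 e=1 clk=0 f=0 g=1 h=1 d=1 j=0
  Δ1: clk:0→1
  Δ2: b:1→0
  Δ3: h:1→0
  Δ4: g:1→0
  Δ5: f:0→1
  Δ6: a:0→1
  (6Δ to stable)
t=9 Δ0: b=0 a=1 e=1 clk=1 f=1 g=0 h=0 d=1 j=0
  Δ1: clk:1→0
  (1Δ to stable)
t=10 Δ0: b=0 a=1 e=1 clk=0 f=1 g=0 h=0 d=1 j=0
  Δ1: clk:0→1
  Δ2: b:0→1
  Δ3: g:0→1, h:0→1
  Δ4: f:1→0
  Δ5: a:1→0
  (5Δ to stable)
t=11 Δ0: b=1 a=0 e=1 clk=1 f=0 g=1 h=1 d=1 j=0
  Δ1: clk:1→0
  (1Δ to stable)
t=12 Δ0: b=1 a=0 e=1 clk=0 f=0 g=1 h=1 d=1 j=0
  Δ1: clk:0→1
  Δ2: b:1→0
  Δ3: h:1→0
  Δ4: g:1→0
  Δ5: f:0→1
  Δ6: a:0→1
  (6Δ to stable)
t=13 Δ0: b=0 a=1 e=1 clk=1 f=1 g=0 h=0 d=1 j=0
  Δ1: clk:1→0
  (1Δ to stable)
t=14 Δ0: b=0 a=1 e=1 clk=0 f=1 g=0 h=0 d=1 j=0
  Δ1: clk:0→1
  Δ2: b:0→1
  Δ3: g:0→1, h:0→1
  Δ4: f:1→0
  Δ5: a:1→0
  (5Δ to stable)
t=15 Δ0: b=1 a=0 e=1 clk=1 f=0 g=1 h=1 d=1 j=0
  Δ1: clk:1→0
  (1Δ to stable)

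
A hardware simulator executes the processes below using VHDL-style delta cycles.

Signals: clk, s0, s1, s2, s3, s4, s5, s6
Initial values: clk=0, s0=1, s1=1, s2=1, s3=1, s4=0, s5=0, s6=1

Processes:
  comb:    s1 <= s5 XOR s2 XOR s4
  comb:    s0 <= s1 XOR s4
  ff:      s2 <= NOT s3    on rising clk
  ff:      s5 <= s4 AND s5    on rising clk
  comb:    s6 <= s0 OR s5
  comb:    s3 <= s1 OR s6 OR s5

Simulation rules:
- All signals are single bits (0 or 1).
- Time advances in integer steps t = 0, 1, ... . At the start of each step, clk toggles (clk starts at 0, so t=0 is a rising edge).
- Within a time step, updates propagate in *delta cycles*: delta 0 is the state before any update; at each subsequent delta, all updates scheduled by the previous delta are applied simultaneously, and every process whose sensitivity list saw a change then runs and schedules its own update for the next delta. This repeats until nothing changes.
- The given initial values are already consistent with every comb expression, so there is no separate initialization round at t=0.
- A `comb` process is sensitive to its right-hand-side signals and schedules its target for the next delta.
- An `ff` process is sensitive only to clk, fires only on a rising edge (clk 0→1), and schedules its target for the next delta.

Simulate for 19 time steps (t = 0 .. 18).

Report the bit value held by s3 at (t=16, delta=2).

[bits: s2,s5,s3,clk,s0,s6,s1,s4]
t=0: Δ0=10101110 Δ1=10111110 Δ2=00111110 Δ3=00111100 Δ4=00110100 Δ5=00110000 Δ6=00010000 | 6Δ
t=1: Δ0=00010000 Δ1=00000000 | 1Δ
t=2: Δ0=00000000 Δ1=00010000 Δ2=10010000 Δ3=10010010 Δ4=10111010 Δ5=10111110 | 5Δ
t=3: Δ0=10111110 Δ1=10101110 | 1Δ
t=4: Δ0=10101110 Δ1=10111110 Δ2=00111110 Δ3=00111100 Δ4=00110100 Δ5=00110000 Δ6=00010000 | 6Δ
t=5: Δ0=00010000 Δ1=00000000 | 1Δ
t=6: Δ0=00000000 Δ1=00010000 Δ2=10010000 Δ3=10010010 Δ4=10111010 Δ5=10111110 | 5Δ
t=7: Δ0=10111110 Δ1=10101110 | 1Δ
t=8: Δ0=10101110 Δ1=10111110 Δ2=00111110 Δ3=00111100 Δ4=00110100 Δ5=00110000 Δ6=00010000 | 6Δ
t=9: Δ0=00010000 Δ1=00000000 | 1Δ
t=10: Δ0=00000000 Δ1=00010000 Δ2=10010000 Δ3=10010010 Δ4=10111010 Δ5=10111110 | 5Δ
t=11: Δ0=10111110 Δ1=10101110 | 1Δ
t=12: Δ0=10101110 Δ1=10111110 Δ2=00111110 Δ3=00111100 Δ4=00110100 Δ5=00110000 Δ6=00010000 | 6Δ
t=13: Δ0=00010000 Δ1=00000000 | 1Δ
t=14: Δ0=00000000 Δ1=00010000 Δ2=10010000 Δ3=10010010 Δ4=10111010 Δ5=10111110 | 5Δ
t=15: Δ0=10111110 Δ1=10101110 | 1Δ
t=16: Δ0=10101110 Δ1=10111110 Δ2=00111110 Δ3=00111100 Δ4=00110100 Δ5=00110000 Δ6=00010000 | 6Δ
t=17: Δ0=00010000 Δ1=00000000 | 1Δ
t=18: Δ0=00000000 Δ1=00010000 Δ2=10010000 Δ3=10010010 Δ4=10111010 Δ5=10111110 | 5Δ

1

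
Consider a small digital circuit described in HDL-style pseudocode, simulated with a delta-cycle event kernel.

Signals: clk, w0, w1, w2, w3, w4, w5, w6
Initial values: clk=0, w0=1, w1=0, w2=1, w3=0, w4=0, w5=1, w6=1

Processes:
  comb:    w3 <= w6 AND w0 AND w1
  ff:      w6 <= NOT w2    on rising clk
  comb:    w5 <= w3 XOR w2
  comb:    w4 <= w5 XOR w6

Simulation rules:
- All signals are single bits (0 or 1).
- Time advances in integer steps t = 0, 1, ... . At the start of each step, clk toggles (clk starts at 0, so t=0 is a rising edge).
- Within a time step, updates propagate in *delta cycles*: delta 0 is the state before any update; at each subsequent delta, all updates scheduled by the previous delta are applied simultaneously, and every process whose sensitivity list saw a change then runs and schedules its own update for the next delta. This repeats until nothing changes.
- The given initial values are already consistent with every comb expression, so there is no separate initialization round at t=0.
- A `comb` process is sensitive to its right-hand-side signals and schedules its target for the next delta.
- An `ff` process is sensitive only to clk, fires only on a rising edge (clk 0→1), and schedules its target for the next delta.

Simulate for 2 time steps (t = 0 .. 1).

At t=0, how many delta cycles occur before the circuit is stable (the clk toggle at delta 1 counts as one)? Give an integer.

t=0 Δ0: w1=0 clk=0 w5=1 w0=1 w4=0 w2=1 w6=1 w3=0
  Δ1: clk:0→1
  Δ2: w6:1→0
  Δ3: w4:0→1
  (3Δ to stable)
t=1 Δ0: w1=0 clk=1 w5=1 w0=1 w4=1 w2=1 w6=0 w3=0
  Δ1: clk:1→0
  (1Δ to stable)

3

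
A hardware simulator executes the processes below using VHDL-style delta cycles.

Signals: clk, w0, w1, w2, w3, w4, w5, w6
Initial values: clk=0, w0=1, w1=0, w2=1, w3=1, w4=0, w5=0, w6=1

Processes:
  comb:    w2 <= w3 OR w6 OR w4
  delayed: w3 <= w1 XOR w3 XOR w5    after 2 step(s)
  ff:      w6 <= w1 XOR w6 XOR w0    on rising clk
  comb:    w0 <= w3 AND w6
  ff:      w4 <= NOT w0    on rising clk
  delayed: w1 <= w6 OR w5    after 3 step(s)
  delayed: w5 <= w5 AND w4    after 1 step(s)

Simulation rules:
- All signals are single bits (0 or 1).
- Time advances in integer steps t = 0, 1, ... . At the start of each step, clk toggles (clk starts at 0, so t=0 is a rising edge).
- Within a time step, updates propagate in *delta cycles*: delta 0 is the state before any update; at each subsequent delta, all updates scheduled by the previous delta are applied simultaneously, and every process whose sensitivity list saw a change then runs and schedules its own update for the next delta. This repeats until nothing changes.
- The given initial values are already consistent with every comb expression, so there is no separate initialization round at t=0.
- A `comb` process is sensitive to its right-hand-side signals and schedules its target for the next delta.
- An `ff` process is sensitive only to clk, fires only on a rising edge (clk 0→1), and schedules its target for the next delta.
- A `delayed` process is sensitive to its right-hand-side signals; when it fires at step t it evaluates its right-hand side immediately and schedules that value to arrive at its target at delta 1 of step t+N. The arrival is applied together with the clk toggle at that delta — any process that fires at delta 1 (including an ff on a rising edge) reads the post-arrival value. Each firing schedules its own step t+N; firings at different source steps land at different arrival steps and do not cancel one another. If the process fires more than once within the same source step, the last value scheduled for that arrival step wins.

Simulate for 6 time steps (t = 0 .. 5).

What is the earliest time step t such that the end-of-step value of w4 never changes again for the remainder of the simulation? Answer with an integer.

[bits: w0,w4,clk,w3,w2,w6,w1,w5]
t=0: Δ0=10011100 Δ1=10111100 Δ2=10111000 Δ3=00111000 | 3Δ
t=1: Δ0=00111000 Δ1=00011000 | 1Δ
t=2: Δ0=00011000 Δ1=00111000 Δ2=01111000 | 2Δ
t=3: Δ0=01111000 Δ1=01011000 | 1Δ
t=4: Δ0=01011000 Δ1=01111000 | 1Δ
t=5: Δ0=01111000 Δ1=01011000 | 1Δ

2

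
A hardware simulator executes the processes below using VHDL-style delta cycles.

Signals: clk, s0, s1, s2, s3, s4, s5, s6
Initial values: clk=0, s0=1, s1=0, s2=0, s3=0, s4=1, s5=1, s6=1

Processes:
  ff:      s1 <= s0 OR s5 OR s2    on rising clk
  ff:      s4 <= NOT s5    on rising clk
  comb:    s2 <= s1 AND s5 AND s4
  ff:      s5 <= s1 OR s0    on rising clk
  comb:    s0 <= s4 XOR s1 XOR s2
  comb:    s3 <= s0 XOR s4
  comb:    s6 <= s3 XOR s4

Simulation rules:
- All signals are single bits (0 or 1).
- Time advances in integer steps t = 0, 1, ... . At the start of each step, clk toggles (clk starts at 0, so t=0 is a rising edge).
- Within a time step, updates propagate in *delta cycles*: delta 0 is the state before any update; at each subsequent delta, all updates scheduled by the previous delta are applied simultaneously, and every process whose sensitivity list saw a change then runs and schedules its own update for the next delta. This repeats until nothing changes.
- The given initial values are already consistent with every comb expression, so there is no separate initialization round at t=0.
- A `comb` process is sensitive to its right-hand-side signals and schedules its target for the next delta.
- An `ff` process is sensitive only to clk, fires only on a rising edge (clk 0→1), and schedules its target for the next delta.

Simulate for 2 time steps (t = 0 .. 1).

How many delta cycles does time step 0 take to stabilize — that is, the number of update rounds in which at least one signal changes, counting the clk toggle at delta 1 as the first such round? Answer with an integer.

[bits: s4,s1,clk,s6,s3,s2,s5,s0]
t=0: Δ0=10010011 Δ1=10110011 Δ2=01110011 Δ3=01101011 Δ4=01111011 | 4Δ
t=1: Δ0=01111011 Δ1=01011011 | 1Δ

4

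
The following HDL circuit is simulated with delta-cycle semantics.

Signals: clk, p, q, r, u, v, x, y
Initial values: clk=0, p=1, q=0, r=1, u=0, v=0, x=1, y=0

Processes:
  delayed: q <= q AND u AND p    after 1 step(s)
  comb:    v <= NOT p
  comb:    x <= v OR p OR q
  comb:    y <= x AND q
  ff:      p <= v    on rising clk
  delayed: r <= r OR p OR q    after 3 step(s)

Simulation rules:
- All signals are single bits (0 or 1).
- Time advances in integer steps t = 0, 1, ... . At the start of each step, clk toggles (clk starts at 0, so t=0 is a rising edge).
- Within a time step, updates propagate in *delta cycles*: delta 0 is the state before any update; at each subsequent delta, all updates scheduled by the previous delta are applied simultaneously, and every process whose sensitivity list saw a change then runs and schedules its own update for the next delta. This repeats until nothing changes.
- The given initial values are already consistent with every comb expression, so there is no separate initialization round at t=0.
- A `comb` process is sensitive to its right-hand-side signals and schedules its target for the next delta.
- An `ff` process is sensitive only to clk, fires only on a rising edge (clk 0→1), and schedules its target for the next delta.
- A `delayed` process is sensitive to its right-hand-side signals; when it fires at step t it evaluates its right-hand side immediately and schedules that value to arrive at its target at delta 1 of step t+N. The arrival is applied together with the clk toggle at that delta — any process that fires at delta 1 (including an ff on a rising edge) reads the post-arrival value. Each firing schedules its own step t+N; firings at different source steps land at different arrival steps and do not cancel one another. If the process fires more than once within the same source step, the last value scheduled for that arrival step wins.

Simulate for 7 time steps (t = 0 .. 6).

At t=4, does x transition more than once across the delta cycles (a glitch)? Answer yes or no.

yes

[bits: x,u,q,clk,r,v,p,y]
t=0: Δ0=10001010 Δ1=10011010 Δ2=10011000 Δ3=00011100 Δ4=10011100 | 4Δ
t=1: Δ0=10011100 Δ1=10001100 | 1Δ
t=2: Δ0=10001100 Δ1=10011100 Δ2=10011110 Δ3=10011010 | 3Δ
t=3: Δ0=10011010 Δ1=10001010 | 1Δ
t=4: Δ0=10001010 Δ1=10011010 Δ2=10011000 Δ3=00011100 Δ4=10011100 | 4Δ
t=5: Δ0=10011100 Δ1=10001100 | 1Δ
t=6: Δ0=10001100 Δ1=10011100 Δ2=10011110 Δ3=10011010 | 3Δ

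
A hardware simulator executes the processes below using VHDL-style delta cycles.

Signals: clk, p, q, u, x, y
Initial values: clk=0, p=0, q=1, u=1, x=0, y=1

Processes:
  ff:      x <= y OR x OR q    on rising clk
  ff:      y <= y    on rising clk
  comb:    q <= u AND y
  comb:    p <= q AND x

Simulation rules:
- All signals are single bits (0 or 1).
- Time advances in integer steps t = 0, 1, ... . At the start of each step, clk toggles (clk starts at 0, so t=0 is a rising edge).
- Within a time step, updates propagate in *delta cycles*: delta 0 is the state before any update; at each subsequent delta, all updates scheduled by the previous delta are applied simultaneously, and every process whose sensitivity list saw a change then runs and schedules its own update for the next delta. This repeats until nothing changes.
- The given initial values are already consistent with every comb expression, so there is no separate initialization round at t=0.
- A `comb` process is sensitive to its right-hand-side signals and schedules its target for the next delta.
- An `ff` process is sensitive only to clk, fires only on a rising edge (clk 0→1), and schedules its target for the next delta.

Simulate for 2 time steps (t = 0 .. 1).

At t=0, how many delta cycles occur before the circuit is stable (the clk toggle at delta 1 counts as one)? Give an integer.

3

t=0 Δ0: clk=0 q=1 x=0 y=1 u=1 p=0
  Δ1: clk:0→1
  Δ2: x:0→1
  Δ3: p:0→1
  (3Δ to stable)
t=1 Δ0: clk=1 q=1 x=1 y=1 u=1 p=1
  Δ1: clk:1→0
  (1Δ to stable)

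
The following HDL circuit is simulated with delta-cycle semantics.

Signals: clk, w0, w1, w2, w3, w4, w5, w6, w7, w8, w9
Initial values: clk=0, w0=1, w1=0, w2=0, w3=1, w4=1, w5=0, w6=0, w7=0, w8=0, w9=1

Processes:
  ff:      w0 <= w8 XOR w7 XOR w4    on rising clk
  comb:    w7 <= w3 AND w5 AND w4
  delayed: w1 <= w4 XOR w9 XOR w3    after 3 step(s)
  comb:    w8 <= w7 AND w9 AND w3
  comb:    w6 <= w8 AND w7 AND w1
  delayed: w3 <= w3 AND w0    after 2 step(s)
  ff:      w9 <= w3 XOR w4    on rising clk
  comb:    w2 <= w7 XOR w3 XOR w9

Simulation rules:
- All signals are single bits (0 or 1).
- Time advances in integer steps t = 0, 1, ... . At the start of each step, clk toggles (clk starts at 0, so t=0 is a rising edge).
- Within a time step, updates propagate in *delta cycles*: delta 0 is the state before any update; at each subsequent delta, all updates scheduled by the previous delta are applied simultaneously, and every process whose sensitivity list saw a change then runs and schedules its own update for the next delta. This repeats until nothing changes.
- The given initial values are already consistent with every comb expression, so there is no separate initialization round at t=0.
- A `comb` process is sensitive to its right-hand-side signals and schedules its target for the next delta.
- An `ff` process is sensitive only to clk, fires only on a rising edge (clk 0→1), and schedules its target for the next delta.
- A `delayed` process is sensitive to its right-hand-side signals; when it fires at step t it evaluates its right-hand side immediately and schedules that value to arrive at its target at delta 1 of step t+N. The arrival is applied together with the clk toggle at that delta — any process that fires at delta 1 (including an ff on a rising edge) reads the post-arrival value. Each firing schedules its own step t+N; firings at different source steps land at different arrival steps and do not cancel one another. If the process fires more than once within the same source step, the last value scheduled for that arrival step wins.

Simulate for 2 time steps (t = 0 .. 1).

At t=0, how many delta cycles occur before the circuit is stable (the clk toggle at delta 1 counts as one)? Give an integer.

3

t0.Δ0 w9=1 w1=0 clk=0 w0=1 w8=0 w3=1 w4=1 w5=0 w7=0 w2=0 w6=0
t0.Δ1 w9=1 w1=0 clk=1 w0=1 w8=0 w3=1 w4=1 w5=0 w7=0 w2=0 w6=0
t0.Δ2 w9=0 w1=0 clk=1 w0=1 w8=0 w3=1 w4=1 w5=0 w7=0 w2=0 w6=0
t0.Δ3 w9=0 w1=0 clk=1 w0=1 w8=0 w3=1 w4=1 w5=0 w7=0 w2=1 w6=0
t1.Δ0 w9=0 w1=0 clk=1 w0=1 w8=0 w3=1 w4=1 w5=0 w7=0 w2=1 w6=0
t1.Δ1 w9=0 w1=0 clk=0 w0=1 w8=0 w3=1 w4=1 w5=0 w7=0 w2=1 w6=0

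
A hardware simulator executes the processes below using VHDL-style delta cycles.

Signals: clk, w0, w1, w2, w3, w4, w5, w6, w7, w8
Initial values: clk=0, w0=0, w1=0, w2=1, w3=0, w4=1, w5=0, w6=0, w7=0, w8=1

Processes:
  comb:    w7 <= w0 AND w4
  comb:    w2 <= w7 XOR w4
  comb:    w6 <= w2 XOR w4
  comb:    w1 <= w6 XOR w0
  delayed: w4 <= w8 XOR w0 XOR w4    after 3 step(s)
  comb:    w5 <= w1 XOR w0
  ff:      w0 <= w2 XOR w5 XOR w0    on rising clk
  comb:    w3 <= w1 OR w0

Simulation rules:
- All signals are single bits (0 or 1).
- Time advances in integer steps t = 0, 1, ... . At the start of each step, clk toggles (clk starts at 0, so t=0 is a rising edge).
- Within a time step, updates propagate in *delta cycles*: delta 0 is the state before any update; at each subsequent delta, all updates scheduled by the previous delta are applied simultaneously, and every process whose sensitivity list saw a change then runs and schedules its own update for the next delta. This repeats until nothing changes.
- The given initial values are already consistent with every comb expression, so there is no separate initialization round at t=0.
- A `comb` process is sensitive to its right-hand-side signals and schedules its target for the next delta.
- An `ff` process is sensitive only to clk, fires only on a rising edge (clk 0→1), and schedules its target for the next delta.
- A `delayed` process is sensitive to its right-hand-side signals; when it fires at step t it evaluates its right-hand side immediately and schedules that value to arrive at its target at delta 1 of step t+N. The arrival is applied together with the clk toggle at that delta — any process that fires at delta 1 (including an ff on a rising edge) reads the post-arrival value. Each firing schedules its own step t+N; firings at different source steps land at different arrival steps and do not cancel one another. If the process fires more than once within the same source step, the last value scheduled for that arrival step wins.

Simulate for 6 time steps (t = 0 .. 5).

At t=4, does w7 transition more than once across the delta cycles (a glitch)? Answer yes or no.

[bits: w4,w2,w0,w1,w7,w3,clk,w8,w6,w5]
t=0: Δ0=1100000100 Δ1=1100001100 Δ2=1110001100 Δ3=1111111101 Δ4=1011111100 Δ5=1011111110 Δ6=1010111110 Δ7=1010111111 | 7Δ
t=1: Δ0=1010111111 Δ1=1010110111 | 1Δ
t=2: Δ0=1010110111 Δ1=1010111111 Δ2=1000111111 Δ3=1001001110 Δ4=1101011111 Δ5=1101011101 Δ6=1100011101 Δ7=1100001100 | 7Δ
t=3: Δ0=1100001100 Δ1=1100000100 | 1Δ
t=4: Δ0=1100000100 Δ1=1100001100 Δ2=1110001100 Δ3=1111111101 Δ4=1011111100 Δ5=1011111110 Δ6=1010111110 Δ7=1010111111 | 7Δ
t=5: Δ0=1010111111 Δ1=0010110111 Δ2=0110010101 Δ3=0011010111 Δ4=0010010100 Δ5=0011010101 Δ6=0011010100 | 6Δ

no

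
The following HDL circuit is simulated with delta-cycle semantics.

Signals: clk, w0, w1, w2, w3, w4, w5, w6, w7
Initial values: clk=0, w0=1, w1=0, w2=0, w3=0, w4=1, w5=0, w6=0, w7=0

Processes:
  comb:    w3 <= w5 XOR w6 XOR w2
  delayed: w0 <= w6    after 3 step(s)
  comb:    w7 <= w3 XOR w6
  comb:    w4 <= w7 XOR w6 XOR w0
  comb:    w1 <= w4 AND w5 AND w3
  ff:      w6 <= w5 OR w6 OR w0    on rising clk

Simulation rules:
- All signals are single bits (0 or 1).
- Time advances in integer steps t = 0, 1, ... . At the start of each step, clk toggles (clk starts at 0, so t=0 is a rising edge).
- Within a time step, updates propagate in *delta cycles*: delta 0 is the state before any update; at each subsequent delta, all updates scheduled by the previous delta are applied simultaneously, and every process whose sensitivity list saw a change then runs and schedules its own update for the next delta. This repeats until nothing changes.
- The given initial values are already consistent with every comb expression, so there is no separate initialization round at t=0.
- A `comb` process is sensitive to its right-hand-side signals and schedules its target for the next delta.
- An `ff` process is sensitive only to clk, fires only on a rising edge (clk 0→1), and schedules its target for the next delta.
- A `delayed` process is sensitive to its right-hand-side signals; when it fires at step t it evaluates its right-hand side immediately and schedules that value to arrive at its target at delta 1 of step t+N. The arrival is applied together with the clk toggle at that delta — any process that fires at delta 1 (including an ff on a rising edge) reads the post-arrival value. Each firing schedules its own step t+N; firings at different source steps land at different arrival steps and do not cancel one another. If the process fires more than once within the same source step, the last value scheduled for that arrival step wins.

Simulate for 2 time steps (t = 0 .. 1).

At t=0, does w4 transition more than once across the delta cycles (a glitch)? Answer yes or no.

t0.Δ0 w2=0 w1=0 w7=0 w4=1 w6=0 w5=0 w3=0 clk=0 w0=1
t0.Δ1 w2=0 w1=0 w7=0 w4=1 w6=0 w5=0 w3=0 clk=1 w0=1
t0.Δ2 w2=0 w1=0 w7=0 w4=1 w6=1 w5=0 w3=0 clk=1 w0=1
t0.Δ3 w2=0 w1=0 w7=1 w4=0 w6=1 w5=0 w3=1 clk=1 w0=1
t0.Δ4 w2=0 w1=0 w7=0 w4=1 w6=1 w5=0 w3=1 clk=1 w0=1
t0.Δ5 w2=0 w1=0 w7=0 w4=0 w6=1 w5=0 w3=1 clk=1 w0=1
t1.Δ0 w2=0 w1=0 w7=0 w4=0 w6=1 w5=0 w3=1 clk=1 w0=1
t1.Δ1 w2=0 w1=0 w7=0 w4=0 w6=1 w5=0 w3=1 clk=0 w0=1

yes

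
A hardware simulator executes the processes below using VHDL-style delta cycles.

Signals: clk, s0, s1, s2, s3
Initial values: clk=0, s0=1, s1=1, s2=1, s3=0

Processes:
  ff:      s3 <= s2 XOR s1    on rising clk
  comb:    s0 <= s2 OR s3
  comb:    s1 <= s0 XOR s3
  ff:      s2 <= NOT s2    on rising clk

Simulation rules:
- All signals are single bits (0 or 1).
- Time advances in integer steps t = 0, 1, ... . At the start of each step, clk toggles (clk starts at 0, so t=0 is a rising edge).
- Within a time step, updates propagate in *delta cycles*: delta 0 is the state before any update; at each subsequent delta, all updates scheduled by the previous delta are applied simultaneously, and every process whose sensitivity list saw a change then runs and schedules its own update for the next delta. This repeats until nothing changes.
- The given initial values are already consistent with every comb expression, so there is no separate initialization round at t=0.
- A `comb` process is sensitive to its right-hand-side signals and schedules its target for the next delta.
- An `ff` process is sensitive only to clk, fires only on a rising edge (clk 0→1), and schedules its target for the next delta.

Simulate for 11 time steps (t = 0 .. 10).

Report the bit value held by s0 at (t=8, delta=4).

0

t=0 Δ0: s3=0 s1=1 s2=1 s0=1 clk=0
  Δ1: clk:0→1
  Δ2: s2:1→0
  Δ3: s0:1→0
  Δ4: s1:1→0
  (4Δ to stable)
t=1 Δ0: s3=0 s1=0 s2=0 s0=0 clk=1
  Δ1: clk:1→0
  (1Δ to stable)
t=2 Δ0: s3=0 s1=0 s2=0 s0=0 clk=0
  Δ1: clk:0→1
  Δ2: s2:0→1
  Δ3: s0:0→1
  Δ4: s1:0→1
  (4Δ to stable)
t=3 Δ0: s3=0 s1=1 s2=1 s0=1 clk=1
  Δ1: clk:1→0
  (1Δ to stable)
t=4 Δ0: s3=0 s1=1 s2=1 s0=1 clk=0
  Δ1: clk:0→1
  Δ2: s2:1→0
  Δ3: s0:1→0
  Δ4: s1:1→0
  (4Δ to stable)
t=5 Δ0: s3=0 s1=0 s2=0 s0=0 clk=1
  Δ1: clk:1→0
  (1Δ to stable)
t=6 Δ0: s3=0 s1=0 s2=0 s0=0 clk=0
  Δ1: clk:0→1
  Δ2: s2:0→1
  Δ3: s0:0→1
  Δ4: s1:0→1
  (4Δ to stable)
t=7 Δ0: s3=0 s1=1 s2=1 s0=1 clk=1
  Δ1: clk:1→0
  (1Δ to stable)
t=8 Δ0: s3=0 s1=1 s2=1 s0=1 clk=0
  Δ1: clk:0→1
  Δ2: s2:1→0
  Δ3: s0:1→0
  Δ4: s1:1→0
  (4Δ to stable)
t=9 Δ0: s3=0 s1=0 s2=0 s0=0 clk=1
  Δ1: clk:1→0
  (1Δ to stable)
t=10 Δ0: s3=0 s1=0 s2=0 s0=0 clk=0
  Δ1: clk:0→1
  Δ2: s2:0→1
  Δ3: s0:0→1
  Δ4: s1:0→1
  (4Δ to stable)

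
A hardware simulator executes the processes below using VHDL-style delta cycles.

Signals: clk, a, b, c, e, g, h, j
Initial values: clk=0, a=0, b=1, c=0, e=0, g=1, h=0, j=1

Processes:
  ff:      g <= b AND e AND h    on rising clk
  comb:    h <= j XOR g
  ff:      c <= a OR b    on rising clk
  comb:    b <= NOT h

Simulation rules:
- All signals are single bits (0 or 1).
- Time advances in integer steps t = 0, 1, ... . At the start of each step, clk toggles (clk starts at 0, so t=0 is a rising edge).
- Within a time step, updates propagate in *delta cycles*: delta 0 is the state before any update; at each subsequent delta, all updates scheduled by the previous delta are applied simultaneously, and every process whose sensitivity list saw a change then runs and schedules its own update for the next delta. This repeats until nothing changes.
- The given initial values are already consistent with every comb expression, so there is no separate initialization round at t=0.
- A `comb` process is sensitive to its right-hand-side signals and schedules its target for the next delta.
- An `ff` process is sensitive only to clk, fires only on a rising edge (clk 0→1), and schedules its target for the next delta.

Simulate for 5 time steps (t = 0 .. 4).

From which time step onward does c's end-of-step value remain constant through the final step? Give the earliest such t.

2

t0.Δ0 clk=0 h=0 j=1 e=0 c=0 a=0 b=1 g=1
t0.Δ1 clk=1 h=0 j=1 e=0 c=0 a=0 b=1 g=1
t0.Δ2 clk=1 h=0 j=1 e=0 c=1 a=0 b=1 g=0
t0.Δ3 clk=1 h=1 j=1 e=0 c=1 a=0 b=1 g=0
t0.Δ4 clk=1 h=1 j=1 e=0 c=1 a=0 b=0 g=0
t1.Δ0 clk=1 h=1 j=1 e=0 c=1 a=0 b=0 g=0
t1.Δ1 clk=0 h=1 j=1 e=0 c=1 a=0 b=0 g=0
t2.Δ0 clk=0 h=1 j=1 e=0 c=1 a=0 b=0 g=0
t2.Δ1 clk=1 h=1 j=1 e=0 c=1 a=0 b=0 g=0
t2.Δ2 clk=1 h=1 j=1 e=0 c=0 a=0 b=0 g=0
t3.Δ0 clk=1 h=1 j=1 e=0 c=0 a=0 b=0 g=0
t3.Δ1 clk=0 h=1 j=1 e=0 c=0 a=0 b=0 g=0
t4.Δ0 clk=0 h=1 j=1 e=0 c=0 a=0 b=0 g=0
t4.Δ1 clk=1 h=1 j=1 e=0 c=0 a=0 b=0 g=0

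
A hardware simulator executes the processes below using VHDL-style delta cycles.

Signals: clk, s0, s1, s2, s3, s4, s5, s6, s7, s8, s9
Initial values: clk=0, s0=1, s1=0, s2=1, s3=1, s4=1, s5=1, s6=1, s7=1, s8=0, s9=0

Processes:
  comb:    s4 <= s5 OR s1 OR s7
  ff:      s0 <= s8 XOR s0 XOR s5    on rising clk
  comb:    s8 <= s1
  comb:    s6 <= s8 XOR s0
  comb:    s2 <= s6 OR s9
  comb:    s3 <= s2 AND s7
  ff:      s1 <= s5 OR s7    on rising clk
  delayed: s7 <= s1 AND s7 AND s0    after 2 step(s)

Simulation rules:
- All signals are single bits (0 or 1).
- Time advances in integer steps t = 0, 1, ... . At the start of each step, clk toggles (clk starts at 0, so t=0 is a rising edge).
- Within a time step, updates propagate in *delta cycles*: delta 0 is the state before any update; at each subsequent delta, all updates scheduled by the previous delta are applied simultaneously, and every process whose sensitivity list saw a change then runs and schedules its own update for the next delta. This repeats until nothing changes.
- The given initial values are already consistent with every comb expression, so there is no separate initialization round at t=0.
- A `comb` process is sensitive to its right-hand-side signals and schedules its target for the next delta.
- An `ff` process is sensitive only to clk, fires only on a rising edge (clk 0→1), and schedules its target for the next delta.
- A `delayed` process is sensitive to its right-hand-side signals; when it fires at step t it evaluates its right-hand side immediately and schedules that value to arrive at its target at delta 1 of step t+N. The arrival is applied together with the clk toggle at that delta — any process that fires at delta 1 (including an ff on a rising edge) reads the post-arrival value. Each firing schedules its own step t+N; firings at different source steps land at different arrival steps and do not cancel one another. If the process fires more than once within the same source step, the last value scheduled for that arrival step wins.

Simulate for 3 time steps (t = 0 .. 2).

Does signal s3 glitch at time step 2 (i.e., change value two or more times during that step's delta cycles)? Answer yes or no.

no

t=0 Δ0: s4=1 s2=1 s7=1 s9=0 s0=1 s8=0 s3=1 clk=0 s6=1 s1=0 s5=1
  Δ1: clk:0→1
  Δ2: s0:1→0, s1:0→1
  Δ3: s8:0→1, s6:1→0
  Δ4: s2:1→0, s6:0→1
  Δ5: s2:0→1, s3:1→0
  Δ6: s3:0→1
  (6Δ to stable)
t=1 Δ0: s4=1 s2=1 s7=1 s9=0 s0=0 s8=1 s3=1 clk=1 s6=1 s1=1 s5=1
  Δ1: clk:1→0
  (1Δ to stable)
t=2 Δ0: s4=1 s2=1 s7=1 s9=0 s0=0 s8=1 s3=1 clk=0 s6=1 s1=1 s5=1
  Δ1: s7:1→0, clk:0→1
  Δ2: s3:1→0
  (2Δ to stable)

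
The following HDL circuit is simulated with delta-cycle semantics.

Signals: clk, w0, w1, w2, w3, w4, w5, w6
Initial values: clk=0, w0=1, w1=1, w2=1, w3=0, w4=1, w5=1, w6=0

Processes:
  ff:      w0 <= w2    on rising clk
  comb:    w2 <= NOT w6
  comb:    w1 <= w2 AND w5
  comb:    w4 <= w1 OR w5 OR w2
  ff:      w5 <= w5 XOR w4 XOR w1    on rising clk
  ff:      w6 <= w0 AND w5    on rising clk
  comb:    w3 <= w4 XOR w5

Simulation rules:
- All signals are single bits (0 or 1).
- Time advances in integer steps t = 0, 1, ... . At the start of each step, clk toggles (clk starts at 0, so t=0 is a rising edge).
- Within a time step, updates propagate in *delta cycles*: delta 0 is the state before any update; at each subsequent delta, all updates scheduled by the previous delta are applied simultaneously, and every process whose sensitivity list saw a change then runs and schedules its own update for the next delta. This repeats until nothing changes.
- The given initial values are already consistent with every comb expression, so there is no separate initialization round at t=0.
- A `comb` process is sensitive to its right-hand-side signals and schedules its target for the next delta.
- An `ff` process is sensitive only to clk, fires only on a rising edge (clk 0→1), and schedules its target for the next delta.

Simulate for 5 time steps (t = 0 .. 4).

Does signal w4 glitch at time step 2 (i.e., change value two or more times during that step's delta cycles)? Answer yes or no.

no

t0.Δ0 w6=0 clk=0 w5=1 w0=1 w3=0 w1=1 w2=1 w4=1
t0.Δ1 w6=0 clk=1 w5=1 w0=1 w3=0 w1=1 w2=1 w4=1
t0.Δ2 w6=1 clk=1 w5=1 w0=1 w3=0 w1=1 w2=1 w4=1
t0.Δ3 w6=1 clk=1 w5=1 w0=1 w3=0 w1=1 w2=0 w4=1
t0.Δ4 w6=1 clk=1 w5=1 w0=1 w3=0 w1=0 w2=0 w4=1
t1.Δ0 w6=1 clk=1 w5=1 w0=1 w3=0 w1=0 w2=0 w4=1
t1.Δ1 w6=1 clk=0 w5=1 w0=1 w3=0 w1=0 w2=0 w4=1
t2.Δ0 w6=1 clk=0 w5=1 w0=1 w3=0 w1=0 w2=0 w4=1
t2.Δ1 w6=1 clk=1 w5=1 w0=1 w3=0 w1=0 w2=0 w4=1
t2.Δ2 w6=1 clk=1 w5=0 w0=0 w3=0 w1=0 w2=0 w4=1
t2.Δ3 w6=1 clk=1 w5=0 w0=0 w3=1 w1=0 w2=0 w4=0
t2.Δ4 w6=1 clk=1 w5=0 w0=0 w3=0 w1=0 w2=0 w4=0
t3.Δ0 w6=1 clk=1 w5=0 w0=0 w3=0 w1=0 w2=0 w4=0
t3.Δ1 w6=1 clk=0 w5=0 w0=0 w3=0 w1=0 w2=0 w4=0
t4.Δ0 w6=1 clk=0 w5=0 w0=0 w3=0 w1=0 w2=0 w4=0
t4.Δ1 w6=1 clk=1 w5=0 w0=0 w3=0 w1=0 w2=0 w4=0
t4.Δ2 w6=0 clk=1 w5=0 w0=0 w3=0 w1=0 w2=0 w4=0
t4.Δ3 w6=0 clk=1 w5=0 w0=0 w3=0 w1=0 w2=1 w4=0
t4.Δ4 w6=0 clk=1 w5=0 w0=0 w3=0 w1=0 w2=1 w4=1
t4.Δ5 w6=0 clk=1 w5=0 w0=0 w3=1 w1=0 w2=1 w4=1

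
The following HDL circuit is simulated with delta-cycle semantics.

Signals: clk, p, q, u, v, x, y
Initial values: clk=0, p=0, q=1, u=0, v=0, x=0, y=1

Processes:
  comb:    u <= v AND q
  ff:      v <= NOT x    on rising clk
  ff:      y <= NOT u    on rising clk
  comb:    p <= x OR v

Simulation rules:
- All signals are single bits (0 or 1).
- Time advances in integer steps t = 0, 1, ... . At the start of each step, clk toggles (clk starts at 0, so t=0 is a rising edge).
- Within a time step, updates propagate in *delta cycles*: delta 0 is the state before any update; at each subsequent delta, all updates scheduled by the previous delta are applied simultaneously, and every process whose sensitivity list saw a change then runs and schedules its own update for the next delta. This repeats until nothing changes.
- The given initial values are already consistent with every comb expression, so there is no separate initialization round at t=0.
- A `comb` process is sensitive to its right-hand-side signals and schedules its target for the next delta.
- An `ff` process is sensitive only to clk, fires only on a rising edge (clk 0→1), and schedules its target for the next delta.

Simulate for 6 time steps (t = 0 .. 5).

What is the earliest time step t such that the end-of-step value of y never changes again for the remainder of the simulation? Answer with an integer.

t=0 Δ0: p=0 y=1 clk=0 q=1 u=0 v=0 x=0
  Δ1: clk:0→1
  Δ2: v:0→1
  Δ3: p:0→1, u:0→1
  (3Δ to stable)
t=1 Δ0: p=1 y=1 clk=1 q=1 u=1 v=1 x=0
  Δ1: clk:1→0
  (1Δ to stable)
t=2 Δ0: p=1 y=1 clk=0 q=1 u=1 v=1 x=0
  Δ1: clk:0→1
  Δ2: y:1→0
  (2Δ to stable)
t=3 Δ0: p=1 y=0 clk=1 q=1 u=1 v=1 x=0
  Δ1: clk:1→0
  (1Δ to stable)
t=4 Δ0: p=1 y=0 clk=0 q=1 u=1 v=1 x=0
  Δ1: clk:0→1
  (1Δ to stable)
t=5 Δ0: p=1 y=0 clk=1 q=1 u=1 v=1 x=0
  Δ1: clk:1→0
  (1Δ to stable)

2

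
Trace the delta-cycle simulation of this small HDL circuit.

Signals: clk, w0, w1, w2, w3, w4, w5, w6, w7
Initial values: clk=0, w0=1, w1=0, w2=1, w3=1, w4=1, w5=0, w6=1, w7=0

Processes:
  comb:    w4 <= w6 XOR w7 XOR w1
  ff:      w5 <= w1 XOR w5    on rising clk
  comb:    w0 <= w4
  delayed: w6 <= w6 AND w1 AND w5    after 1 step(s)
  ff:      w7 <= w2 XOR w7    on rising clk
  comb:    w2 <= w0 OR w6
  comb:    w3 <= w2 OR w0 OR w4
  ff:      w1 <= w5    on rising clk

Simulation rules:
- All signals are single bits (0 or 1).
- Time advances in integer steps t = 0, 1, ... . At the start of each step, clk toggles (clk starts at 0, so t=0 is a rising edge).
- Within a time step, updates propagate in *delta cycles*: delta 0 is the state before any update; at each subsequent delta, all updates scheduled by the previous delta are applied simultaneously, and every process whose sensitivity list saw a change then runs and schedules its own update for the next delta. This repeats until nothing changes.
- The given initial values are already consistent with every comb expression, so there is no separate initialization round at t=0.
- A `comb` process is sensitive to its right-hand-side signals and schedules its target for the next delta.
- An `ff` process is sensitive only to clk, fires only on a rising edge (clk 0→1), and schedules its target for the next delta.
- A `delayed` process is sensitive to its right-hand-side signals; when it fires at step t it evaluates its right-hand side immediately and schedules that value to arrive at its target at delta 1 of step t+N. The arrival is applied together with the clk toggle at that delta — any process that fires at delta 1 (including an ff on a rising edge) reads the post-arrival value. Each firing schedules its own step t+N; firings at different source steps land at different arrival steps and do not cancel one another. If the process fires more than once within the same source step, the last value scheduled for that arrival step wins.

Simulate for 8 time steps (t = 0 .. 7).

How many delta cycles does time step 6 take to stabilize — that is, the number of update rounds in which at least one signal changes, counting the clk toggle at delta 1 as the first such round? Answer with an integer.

4

t=0 Δ0: w4=1 w5=0 clk=0 w7=0 w3=1 w2=1 w1=0 w6=1 w0=1
  Δ1: clk:0→1
  Δ2: w7:0→1
  Δ3: w4:1→0
  Δ4: w0:1→0
  (4Δ to stable)
t=1 Δ0: w4=0 w5=0 clk=1 w7=1 w3=1 w2=1 w1=0 w6=1 w0=0
  Δ1: clk:1→0
  (1Δ to stable)
t=2 Δ0: w4=0 w5=0 clk=0 w7=1 w3=1 w2=1 w1=0 w6=1 w0=0
  Δ1: clk:0→1
  Δ2: w7:1→0
  Δ3: w4:0→1
  Δ4: w0:0→1
  (4Δ to stable)
t=3 Δ0: w4=1 w5=0 clk=1 w7=0 w3=1 w2=1 w1=0 w6=1 w0=1
  Δ1: clk:1→0
  (1Δ to stable)
t=4 Δ0: w4=1 w5=0 clk=0 w7=0 w3=1 w2=1 w1=0 w6=1 w0=1
  Δ1: clk:0→1
  Δ2: w7:0→1
  Δ3: w4:1→0
  Δ4: w0:1→0
  (4Δ to stable)
t=5 Δ0: w4=0 w5=0 clk=1 w7=1 w3=1 w2=1 w1=0 w6=1 w0=0
  Δ1: clk:1→0
  (1Δ to stable)
t=6 Δ0: w4=0 w5=0 clk=0 w7=1 w3=1 w2=1 w1=0 w6=1 w0=0
  Δ1: clk:0→1
  Δ2: w7:1→0
  Δ3: w4:0→1
  Δ4: w0:0→1
  (4Δ to stable)
t=7 Δ0: w4=1 w5=0 clk=1 w7=0 w3=1 w2=1 w1=0 w6=1 w0=1
  Δ1: clk:1→0
  (1Δ to stable)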